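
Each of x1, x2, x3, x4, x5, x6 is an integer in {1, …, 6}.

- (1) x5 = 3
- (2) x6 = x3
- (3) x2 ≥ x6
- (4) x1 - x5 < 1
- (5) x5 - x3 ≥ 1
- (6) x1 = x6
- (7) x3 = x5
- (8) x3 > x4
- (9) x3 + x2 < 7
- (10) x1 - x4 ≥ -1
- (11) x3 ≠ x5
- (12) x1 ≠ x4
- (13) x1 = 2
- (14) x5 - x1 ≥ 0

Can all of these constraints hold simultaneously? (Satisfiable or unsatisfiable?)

Unsatisfiable

Constraint 13 fixes x1 = 2 and constraint 1 fixes x5 = 3. Constraints 2, 6, and 7 give x1 = x6 = x3 = x5, so x1 = x5. But 2 ≠ 3 — contradiction.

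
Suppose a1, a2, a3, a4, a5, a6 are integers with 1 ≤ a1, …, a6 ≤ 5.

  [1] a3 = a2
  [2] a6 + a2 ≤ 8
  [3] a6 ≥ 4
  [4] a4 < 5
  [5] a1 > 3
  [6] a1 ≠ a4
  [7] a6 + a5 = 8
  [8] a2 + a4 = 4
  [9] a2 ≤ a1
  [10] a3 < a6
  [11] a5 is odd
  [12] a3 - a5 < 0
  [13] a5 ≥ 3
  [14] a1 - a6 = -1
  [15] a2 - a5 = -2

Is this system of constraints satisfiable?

One satisfying assignment is a1 = 4, a2 = 1, a3 = 1, a4 = 3, a5 = 3, a6 = 5.
For the less obvious constraints — constraint 2: a6 + a2 = 6; constraint 7: a6 + a5 = 8; constraint 8: a2 + a4 = 4 — and the others hold by inspection.

Satisfiable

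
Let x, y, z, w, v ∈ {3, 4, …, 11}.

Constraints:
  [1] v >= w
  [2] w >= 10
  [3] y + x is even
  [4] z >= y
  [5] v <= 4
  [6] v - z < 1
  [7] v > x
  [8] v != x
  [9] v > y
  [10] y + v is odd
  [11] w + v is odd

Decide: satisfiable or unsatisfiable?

From constraint 2: w ≥ 10. From constraints 1 and 5: w ≤ v and v ≤ 4, so w ≤ 4. But 4 < 10, so no value of w works.

Unsatisfiable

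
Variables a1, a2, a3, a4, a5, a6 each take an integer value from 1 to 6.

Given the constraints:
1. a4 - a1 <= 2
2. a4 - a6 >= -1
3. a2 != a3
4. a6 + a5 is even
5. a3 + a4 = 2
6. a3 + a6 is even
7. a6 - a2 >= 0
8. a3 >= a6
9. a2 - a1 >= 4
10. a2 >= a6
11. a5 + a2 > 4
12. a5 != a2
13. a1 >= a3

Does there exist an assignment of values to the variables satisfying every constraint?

Constraints 1, 2, 7, and 9 give a6 − a2 ≥ 0, a2 − a1 ≥ 4, a1 − a4 ≥ -2, a4 − a6 ≥ -1.
Adding all 4 inequalities: the left sides telescope to 0, and the right sides sum to 0 + 4 + (-2) + (-1) = 1. So 0 ≥ 1, which is false.

Unsatisfiable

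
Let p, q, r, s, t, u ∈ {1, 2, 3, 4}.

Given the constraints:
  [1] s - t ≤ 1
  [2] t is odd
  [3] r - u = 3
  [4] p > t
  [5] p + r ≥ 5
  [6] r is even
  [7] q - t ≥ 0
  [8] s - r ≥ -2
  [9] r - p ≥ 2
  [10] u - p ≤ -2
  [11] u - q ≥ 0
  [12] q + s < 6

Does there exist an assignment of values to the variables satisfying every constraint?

Unsatisfiable

Constraints 1, 7, 8, 9, 10, and 11 give s − r ≥ -2, r − p ≥ 2, p − u ≥ 2, u − q ≥ 0, q − t ≥ 0, t − s ≥ -1.
Adding all 6 inequalities: the left sides telescope to 0, and the right sides sum to (-2) + 2 + 2 + 0 + 0 + (-1) = 1. So 0 ≥ 1, which is false.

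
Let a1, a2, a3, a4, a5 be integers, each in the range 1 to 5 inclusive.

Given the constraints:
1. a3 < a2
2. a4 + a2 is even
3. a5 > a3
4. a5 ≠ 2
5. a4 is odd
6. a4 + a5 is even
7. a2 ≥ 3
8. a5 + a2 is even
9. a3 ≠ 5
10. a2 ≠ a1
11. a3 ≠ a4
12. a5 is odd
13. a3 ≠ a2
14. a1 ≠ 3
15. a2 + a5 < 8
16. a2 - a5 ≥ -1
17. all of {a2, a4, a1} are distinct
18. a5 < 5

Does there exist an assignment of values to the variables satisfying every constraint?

One satisfying assignment is a1 = 4, a2 = 3, a3 = 2, a4 = 5, a5 = 3.
For the less obvious constraints — constraint 15: a2 + a5 = 6; constraint 16: a2 - a5 = 0 — and the others hold by inspection.

Satisfiable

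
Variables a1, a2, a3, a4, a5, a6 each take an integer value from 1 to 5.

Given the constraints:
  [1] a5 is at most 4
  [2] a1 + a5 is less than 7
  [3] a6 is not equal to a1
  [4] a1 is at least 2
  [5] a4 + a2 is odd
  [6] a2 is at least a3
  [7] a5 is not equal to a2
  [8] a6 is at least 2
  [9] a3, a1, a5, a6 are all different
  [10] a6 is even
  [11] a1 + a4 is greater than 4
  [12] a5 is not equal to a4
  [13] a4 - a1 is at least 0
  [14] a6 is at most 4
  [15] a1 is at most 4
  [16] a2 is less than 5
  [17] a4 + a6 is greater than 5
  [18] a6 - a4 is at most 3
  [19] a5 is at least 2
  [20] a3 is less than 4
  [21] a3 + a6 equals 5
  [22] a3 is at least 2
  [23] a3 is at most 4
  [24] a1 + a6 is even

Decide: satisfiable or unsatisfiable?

Constraints 1, 4, 8, 14, 15, 19, 22, and 23 confine each of a3, a1, a5, a6 to the 3 values {2, …, 4}.
Constraint 9 requires all 4 of them to be distinct, but only 3 values are available — impossible by the pigeonhole principle.

Unsatisfiable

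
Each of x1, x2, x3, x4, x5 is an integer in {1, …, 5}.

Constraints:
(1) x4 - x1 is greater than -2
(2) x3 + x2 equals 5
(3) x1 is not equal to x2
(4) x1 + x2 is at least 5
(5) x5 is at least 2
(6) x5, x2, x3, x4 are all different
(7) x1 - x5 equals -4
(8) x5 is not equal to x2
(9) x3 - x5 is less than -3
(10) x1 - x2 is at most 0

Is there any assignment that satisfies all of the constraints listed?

Satisfiable

Setting (x1, x2, x3, x4, x5) = (1, 4, 1, 2, 5) satisfies everything: constraint 1: x4 - x1 = 1; constraint 2: x3 + x2 = 5, and the others follow.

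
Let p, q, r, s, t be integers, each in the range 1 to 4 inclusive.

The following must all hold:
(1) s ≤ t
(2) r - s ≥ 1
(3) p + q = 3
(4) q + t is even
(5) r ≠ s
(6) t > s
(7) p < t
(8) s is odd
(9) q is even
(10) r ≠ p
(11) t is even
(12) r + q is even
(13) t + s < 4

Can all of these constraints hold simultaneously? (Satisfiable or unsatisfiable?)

The assignment p = 1, q = 2, r = 2, s = 1, t = 2 works:
  constraint 2 holds since r - s = 1.
  constraint 3 holds since p + q = 3.
  constraint 13 holds since t + s = 3.
The rest check out directly.

Satisfiable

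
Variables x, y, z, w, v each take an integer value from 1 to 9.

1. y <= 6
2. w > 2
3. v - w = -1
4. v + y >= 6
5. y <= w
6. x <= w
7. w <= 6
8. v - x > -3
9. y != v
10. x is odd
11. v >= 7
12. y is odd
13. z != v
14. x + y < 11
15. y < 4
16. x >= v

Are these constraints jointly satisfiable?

From constraints 11 and 16: x ≥ v and v ≥ 7, so x ≥ 7. From constraints 6 and 7: x ≤ w and w ≤ 6, so x ≤ 6. But 6 < 7, so no value of x works.

Unsatisfiable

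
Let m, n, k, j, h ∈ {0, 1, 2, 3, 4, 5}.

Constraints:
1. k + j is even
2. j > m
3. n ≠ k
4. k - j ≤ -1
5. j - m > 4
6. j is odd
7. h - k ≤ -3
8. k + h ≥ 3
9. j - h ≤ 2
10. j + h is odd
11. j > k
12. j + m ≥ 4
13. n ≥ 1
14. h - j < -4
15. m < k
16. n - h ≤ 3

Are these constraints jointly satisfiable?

Unsatisfiable

Constraints 4, 7, and 9 give k − h ≥ 3, h − j ≥ -2, j − k ≥ 1.
Adding all 3 inequalities: the left sides telescope to 0, and the right sides sum to 3 + (-2) + 1 = 2. So 0 ≥ 2, which is false.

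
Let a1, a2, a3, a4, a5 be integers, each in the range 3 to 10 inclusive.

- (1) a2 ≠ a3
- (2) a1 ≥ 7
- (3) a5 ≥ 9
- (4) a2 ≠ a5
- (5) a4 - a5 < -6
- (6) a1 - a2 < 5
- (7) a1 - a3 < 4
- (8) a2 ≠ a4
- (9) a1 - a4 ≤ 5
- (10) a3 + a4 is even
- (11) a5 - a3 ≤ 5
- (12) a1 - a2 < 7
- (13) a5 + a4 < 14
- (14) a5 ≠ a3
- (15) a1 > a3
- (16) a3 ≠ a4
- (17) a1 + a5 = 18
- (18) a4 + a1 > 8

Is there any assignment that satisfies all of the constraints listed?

Setting (a1, a2, a3, a4, a5) = (8, 4, 5, 3, 10) satisfies everything: constraint 5: a4 - a5 = -7; constraint 6: a1 - a2 = 4; constraint 7: a1 - a3 = 3, and the others follow.

Satisfiable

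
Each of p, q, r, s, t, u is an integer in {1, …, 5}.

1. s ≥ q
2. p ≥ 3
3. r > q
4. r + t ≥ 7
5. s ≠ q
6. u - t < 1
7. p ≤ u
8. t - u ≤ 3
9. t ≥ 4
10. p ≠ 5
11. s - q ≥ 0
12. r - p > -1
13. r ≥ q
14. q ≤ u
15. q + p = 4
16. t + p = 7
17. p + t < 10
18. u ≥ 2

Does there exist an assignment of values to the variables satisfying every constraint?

Satisfiable

The assignment p = 3, q = 1, r = 5, s = 3, t = 4, u = 3 works:
  constraint 4 holds since r + t = 9.
  constraint 6 holds since u - t = -1.
  constraint 8 holds since t - u = 1.
The rest check out directly.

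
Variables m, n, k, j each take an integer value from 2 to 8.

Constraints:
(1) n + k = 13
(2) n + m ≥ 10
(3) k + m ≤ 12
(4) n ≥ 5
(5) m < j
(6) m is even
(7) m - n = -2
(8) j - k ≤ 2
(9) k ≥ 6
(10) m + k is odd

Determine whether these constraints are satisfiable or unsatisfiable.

Satisfiable

One satisfying assignment is m = 4, n = 6, k = 7, j = 7.
For the less obvious constraints — constraint 1: n + k = 13; constraint 2: n + m = 10 — and the others hold by inspection.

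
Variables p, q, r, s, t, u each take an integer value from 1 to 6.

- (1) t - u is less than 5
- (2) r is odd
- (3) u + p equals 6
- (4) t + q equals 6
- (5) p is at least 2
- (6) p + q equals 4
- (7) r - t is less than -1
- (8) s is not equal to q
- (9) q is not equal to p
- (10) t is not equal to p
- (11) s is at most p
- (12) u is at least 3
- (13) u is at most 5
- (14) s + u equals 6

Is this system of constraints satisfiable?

Satisfiable

Take p = 3, q = 1, r = 1, s = 3, t = 5, u = 3. Then constraint 1: t - u = 2; constraint 3: u + p = 6, and every other listed constraint is also met.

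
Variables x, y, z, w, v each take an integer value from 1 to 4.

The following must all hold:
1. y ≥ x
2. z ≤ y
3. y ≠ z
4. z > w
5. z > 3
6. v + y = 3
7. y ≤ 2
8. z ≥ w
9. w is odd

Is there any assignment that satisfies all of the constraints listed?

Unsatisfiable

From constraint 5: z ≥ 4. From constraints 2 and 7: z ≤ y and y ≤ 2, so z ≤ 2. But 2 < 4, so no value of z works.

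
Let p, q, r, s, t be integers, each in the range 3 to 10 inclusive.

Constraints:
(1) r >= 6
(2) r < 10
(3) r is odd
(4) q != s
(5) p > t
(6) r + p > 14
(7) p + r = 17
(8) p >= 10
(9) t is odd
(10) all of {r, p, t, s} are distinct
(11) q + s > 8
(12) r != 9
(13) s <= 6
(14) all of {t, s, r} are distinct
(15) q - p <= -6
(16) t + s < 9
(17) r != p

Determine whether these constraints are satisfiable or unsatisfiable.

Satisfiable

The assignment p = 10, q = 4, r = 7, s = 5, t = 3 works:
  constraint 6 holds since r + p = 17.
  constraint 7 holds since p + r = 17.
  constraint 11 holds since q + s = 9.
The rest check out directly.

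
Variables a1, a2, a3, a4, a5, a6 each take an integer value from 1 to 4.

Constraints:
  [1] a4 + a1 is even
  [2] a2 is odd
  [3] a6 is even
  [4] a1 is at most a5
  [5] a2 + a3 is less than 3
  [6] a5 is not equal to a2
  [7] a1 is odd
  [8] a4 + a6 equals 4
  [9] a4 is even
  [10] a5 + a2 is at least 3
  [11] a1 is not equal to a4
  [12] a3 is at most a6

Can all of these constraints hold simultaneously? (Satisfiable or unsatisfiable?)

Unsatisfiable

Constraint 9 makes a4 even and constraint 7 makes a1 odd, so a4 + a1 must be odd. Constraint 1 says a4 + a1 is even — contradiction.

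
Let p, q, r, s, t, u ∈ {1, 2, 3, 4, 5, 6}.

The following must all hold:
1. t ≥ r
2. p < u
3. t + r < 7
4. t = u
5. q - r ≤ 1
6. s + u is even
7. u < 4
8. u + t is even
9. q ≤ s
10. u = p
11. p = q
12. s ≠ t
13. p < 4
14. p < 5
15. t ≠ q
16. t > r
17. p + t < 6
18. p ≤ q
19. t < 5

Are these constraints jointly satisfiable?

Unsatisfiable

From constraints 4, 10, and 11, t = u = p = q, so t = q. But constraint 15 says t ≠ q. Contradiction.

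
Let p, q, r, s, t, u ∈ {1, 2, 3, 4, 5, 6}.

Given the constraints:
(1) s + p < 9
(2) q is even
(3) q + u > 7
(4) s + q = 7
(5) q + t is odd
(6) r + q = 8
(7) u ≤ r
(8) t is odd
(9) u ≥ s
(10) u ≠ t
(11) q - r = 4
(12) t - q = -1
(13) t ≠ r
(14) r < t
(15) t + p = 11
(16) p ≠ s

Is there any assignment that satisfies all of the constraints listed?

The assignment p = 6, q = 6, r = 2, s = 1, t = 5, u = 2 works:
  constraint 1 holds since s + p = 7.
  constraint 3 holds since q + u = 8.
The rest check out directly.

Satisfiable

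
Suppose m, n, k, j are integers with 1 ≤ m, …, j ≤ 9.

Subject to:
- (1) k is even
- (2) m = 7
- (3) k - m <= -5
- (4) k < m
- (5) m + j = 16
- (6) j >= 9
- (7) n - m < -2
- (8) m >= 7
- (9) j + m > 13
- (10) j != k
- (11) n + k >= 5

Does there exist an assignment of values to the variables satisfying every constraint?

Take m = 7, n = 3, k = 2, j = 9. Then constraint 3: k - m = -5; constraint 5: m + j = 16, and every other listed constraint is also met.

Satisfiable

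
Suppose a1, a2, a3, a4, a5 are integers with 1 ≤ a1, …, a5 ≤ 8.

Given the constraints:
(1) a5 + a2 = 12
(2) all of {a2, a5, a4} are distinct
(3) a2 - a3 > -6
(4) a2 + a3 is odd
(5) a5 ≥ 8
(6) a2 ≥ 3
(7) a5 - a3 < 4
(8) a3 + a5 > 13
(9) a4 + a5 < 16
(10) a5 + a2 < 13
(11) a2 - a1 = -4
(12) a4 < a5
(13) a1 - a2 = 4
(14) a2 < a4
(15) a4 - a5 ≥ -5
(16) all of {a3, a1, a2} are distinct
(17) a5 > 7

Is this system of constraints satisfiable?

The assignment a1 = 8, a2 = 4, a3 = 7, a4 = 6, a5 = 8 works:
  constraint 1 holds since a5 + a2 = 12.
  constraint 3 holds since a2 - a3 = -3.
  constraint 7 holds since a5 - a3 = 1.
The rest check out directly.

Satisfiable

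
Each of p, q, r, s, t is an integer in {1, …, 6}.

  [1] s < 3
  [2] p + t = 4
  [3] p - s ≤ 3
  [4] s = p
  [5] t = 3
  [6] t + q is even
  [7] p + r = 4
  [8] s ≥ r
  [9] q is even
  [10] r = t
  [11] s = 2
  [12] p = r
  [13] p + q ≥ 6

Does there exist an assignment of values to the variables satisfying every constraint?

Constraint 11 fixes s = 2 and constraint 5 fixes t = 3. Constraints 4, 10, and 12 give s = p = r = t, so s = t. But 2 ≠ 3 — contradiction.

Unsatisfiable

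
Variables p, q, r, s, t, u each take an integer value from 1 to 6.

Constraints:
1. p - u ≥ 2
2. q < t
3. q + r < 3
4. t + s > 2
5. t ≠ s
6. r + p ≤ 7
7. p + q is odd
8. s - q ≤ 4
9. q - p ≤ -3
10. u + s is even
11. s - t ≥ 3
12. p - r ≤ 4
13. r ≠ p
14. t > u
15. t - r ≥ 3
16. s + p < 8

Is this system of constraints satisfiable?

Unsatisfiable

Constraints 8, 9, 11, 12, and 15 give q − s ≥ -4, s − t ≥ 3, t − r ≥ 3, r − p ≥ -4, p − q ≥ 3.
Adding all 5 inequalities: the left sides telescope to 0, and the right sides sum to (-4) + 3 + 3 + (-4) + 3 = 1. So 0 ≥ 1, which is false.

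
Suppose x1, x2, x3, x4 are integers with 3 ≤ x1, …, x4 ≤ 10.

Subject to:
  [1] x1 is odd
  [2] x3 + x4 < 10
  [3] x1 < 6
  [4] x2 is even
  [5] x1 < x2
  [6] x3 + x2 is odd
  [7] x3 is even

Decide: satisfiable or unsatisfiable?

Constraint 7 makes x3 even and constraint 4 makes x2 even, so x3 + x2 must be even. Constraint 6 says x3 + x2 is odd — contradiction.

Unsatisfiable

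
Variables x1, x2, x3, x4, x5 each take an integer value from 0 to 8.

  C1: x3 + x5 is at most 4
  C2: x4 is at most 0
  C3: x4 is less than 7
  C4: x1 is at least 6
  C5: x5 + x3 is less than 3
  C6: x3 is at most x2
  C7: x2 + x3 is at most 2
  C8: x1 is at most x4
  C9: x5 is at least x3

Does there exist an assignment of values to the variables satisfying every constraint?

From constraints 4 and 8: x4 ≥ x1 and x1 ≥ 6, so x4 ≥ 6. From constraint 2: x4 ≤ 0. But 0 < 6, so no value of x4 works.

Unsatisfiable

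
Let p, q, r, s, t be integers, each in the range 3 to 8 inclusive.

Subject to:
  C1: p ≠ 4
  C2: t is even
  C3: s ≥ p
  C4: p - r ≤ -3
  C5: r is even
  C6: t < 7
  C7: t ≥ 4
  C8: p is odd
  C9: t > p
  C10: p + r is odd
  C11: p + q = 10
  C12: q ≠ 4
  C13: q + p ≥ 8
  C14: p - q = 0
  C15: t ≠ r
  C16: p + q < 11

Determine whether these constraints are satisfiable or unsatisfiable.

Try p = 5, q = 5, r = 8, s = 6, t = 6.
Check constraint 4: p - r = -3; constraint 11: p + q = 10; constraint 13: q + p = 10. The remaining constraints are straightforward to verify.

Satisfiable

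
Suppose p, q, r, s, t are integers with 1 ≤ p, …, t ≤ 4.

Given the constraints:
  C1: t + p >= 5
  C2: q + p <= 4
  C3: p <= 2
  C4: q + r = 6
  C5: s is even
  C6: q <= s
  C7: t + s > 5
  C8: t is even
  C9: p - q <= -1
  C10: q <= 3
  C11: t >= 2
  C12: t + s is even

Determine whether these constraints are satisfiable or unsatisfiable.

Satisfiable

Try p = 1, q = 2, r = 4, s = 2, t = 4.
Check constraint 1: t + p = 5; constraint 2: q + p = 3; constraint 4: q + r = 6. The remaining constraints are straightforward to verify.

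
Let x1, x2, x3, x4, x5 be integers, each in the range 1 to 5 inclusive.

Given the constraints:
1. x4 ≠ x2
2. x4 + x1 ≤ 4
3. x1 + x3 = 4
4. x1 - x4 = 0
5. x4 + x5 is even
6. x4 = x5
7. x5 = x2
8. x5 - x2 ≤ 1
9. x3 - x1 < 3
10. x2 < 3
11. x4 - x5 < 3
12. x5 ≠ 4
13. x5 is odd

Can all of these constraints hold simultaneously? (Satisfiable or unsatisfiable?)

Unsatisfiable

From constraints 6 and 7, x4 = x5 = x2, so x4 = x2. But constraint 1 says x4 ≠ x2. Contradiction.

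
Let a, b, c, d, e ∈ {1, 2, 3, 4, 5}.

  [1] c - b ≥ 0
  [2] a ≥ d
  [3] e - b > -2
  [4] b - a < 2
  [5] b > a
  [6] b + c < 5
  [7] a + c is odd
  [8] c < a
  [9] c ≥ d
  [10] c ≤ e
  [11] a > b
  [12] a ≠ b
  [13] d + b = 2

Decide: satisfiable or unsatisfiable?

Constraints 1, 5, and 8 give c < a, a < b, b ≤ c. Chaining: c < a < b ≤ c, which forces c < c — impossible.

Unsatisfiable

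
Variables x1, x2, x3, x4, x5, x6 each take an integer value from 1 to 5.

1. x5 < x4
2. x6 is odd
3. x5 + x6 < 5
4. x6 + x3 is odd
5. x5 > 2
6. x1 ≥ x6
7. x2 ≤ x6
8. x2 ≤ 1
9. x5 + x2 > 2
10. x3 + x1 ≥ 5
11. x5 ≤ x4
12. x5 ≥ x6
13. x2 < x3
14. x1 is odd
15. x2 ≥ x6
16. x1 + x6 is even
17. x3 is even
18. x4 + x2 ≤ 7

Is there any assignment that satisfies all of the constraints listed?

Satisfiable

One satisfying assignment is x1 = 5, x2 = 1, x3 = 2, x4 = 4, x5 = 3, x6 = 1.
For the less obvious constraints — constraint 3: x5 + x6 = 4; constraint 9: x5 + x2 = 4 — and the others hold by inspection.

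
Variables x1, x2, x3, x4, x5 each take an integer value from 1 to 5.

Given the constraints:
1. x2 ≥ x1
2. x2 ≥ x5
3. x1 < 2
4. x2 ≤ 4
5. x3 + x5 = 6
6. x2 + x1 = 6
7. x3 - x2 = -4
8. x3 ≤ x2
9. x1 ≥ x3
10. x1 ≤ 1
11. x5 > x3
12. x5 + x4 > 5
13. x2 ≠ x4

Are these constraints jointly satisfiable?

From constraints 9 and 10: x3 ≤ x1 ≤ 1. From constraints 2 and 4: x5 ≤ x2 ≤ 4. Hence x3 + x5 ≤ 5. But constraint 5 requires x3 + x5 = 6, and 6 > 5. Contradiction.

Unsatisfiable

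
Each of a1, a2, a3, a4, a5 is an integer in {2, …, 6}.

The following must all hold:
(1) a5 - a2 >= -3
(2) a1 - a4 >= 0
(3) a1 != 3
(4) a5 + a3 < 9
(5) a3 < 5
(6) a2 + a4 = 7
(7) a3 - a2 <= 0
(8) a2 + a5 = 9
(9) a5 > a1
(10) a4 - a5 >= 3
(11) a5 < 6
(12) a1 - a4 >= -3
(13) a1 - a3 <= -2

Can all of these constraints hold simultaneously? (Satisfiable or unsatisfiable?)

Unsatisfiable

Constraints 1, 2, 7, 10, and 13 give a5 − a2 ≥ -3, a2 − a3 ≥ 0, a3 − a1 ≥ 2, a1 − a4 ≥ 0, a4 − a5 ≥ 3.
Adding all 5 inequalities: the left sides telescope to 0, and the right sides sum to (-3) + 0 + 2 + 0 + 3 = 2. So 0 ≥ 2, which is false.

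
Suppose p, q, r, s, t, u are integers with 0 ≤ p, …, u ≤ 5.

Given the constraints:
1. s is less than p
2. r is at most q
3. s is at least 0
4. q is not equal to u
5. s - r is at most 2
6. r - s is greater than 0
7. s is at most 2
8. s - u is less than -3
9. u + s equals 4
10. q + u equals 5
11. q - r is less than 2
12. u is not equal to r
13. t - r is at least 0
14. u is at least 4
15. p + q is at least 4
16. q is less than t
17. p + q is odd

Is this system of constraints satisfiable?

Satisfiable

One satisfying assignment is p = 4, q = 1, r = 1, s = 0, t = 4, u = 4.
For the less obvious constraints — constraint 5: s - r = -1; constraint 6: r - s = 1; constraint 8: s - u = -4 — and the others hold by inspection.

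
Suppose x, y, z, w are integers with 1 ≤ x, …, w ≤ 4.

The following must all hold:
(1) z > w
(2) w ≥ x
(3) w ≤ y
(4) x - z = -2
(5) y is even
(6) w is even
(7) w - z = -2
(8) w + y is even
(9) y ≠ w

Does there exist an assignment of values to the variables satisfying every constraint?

Try x = 2, y = 4, z = 4, w = 2.
Check constraint 4: x - z = -2; constraint 5: y = 4 is even; constraint 7: w - z = -2. The remaining constraints are straightforward to verify.

Satisfiable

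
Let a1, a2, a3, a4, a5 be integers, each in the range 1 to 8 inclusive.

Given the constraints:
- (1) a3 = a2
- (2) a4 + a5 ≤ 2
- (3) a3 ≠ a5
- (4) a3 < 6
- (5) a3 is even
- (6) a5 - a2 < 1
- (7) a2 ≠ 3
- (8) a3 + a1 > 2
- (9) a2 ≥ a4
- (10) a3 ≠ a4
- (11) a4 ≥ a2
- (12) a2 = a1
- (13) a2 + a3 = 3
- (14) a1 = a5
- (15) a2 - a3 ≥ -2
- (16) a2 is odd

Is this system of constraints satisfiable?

Unsatisfiable

From constraints 1, 12, and 14, a3 = a2 = a1 = a5, so a3 = a5. But constraint 3 says a3 ≠ a5. Contradiction.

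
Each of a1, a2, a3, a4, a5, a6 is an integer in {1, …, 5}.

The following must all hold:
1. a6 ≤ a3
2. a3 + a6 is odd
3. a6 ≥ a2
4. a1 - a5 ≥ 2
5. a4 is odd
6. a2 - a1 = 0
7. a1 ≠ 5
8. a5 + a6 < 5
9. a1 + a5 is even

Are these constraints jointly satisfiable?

Satisfiable

The assignment a1 = 3, a2 = 3, a3 = 4, a4 = 1, a5 = 1, a6 = 3 works:
  constraint 4 holds since a1 - a5 = 2.
  constraint 6 holds since a2 - a1 = 0.
The rest check out directly.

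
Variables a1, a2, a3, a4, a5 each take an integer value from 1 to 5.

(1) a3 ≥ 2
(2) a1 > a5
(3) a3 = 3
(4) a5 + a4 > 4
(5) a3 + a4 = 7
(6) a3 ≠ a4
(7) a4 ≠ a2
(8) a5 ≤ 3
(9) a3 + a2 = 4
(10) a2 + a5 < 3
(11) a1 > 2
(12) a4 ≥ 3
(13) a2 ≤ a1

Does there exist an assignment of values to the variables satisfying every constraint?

The assignment a1 = 5, a2 = 1, a3 = 3, a4 = 4, a5 = 1 works:
  constraint 4 holds since a5 + a4 = 5.
  constraint 5 holds since a3 + a4 = 7.
  constraint 9 holds since a3 + a2 = 4.
The rest check out directly.

Satisfiable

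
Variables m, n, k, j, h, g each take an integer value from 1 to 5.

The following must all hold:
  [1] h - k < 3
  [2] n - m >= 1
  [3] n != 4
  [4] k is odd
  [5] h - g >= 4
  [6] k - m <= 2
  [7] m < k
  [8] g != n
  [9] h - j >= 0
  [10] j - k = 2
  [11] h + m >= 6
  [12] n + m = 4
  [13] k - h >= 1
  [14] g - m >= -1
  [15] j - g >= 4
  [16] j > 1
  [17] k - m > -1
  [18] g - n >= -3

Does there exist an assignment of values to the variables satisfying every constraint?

Unsatisfiable

Constraints 2, 6, 9, 13, 15, and 18 give g − n ≥ -3, n − m ≥ 1, m − k ≥ -2, k − h ≥ 1, h − j ≥ 0, j − g ≥ 4.
Adding all 6 inequalities: the left sides telescope to 0, and the right sides sum to (-3) + 1 + (-2) + 1 + 0 + 4 = 1. So 0 ≥ 1, which is false.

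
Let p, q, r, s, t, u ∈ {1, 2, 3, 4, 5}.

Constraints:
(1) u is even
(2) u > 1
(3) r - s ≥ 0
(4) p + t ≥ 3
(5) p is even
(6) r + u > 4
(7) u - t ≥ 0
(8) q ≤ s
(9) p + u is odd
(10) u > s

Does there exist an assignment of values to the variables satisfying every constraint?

Constraint 5 makes p even and constraint 1 makes u even, so p + u must be even. Constraint 9 says p + u is odd — contradiction.

Unsatisfiable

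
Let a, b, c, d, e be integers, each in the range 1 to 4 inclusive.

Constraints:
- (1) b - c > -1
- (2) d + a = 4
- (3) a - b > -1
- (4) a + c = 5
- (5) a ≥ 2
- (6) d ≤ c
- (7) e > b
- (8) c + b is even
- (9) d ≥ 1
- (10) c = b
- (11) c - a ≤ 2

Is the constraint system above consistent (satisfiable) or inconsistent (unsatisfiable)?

One satisfying assignment is a = 3, b = 2, c = 2, d = 1, e = 4.
For the less obvious constraints — constraint 1: b - c = 0; constraint 2: d + a = 4 — and the others hold by inspection.

Satisfiable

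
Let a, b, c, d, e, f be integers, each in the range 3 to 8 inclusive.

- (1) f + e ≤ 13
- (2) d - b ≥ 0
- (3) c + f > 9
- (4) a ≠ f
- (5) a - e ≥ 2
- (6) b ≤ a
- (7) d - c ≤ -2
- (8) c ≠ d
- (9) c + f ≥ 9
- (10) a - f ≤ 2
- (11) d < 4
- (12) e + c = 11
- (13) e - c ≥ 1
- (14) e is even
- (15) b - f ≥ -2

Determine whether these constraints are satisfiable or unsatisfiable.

Unsatisfiable

Constraints 2, 5, 7, 10, 13, and 15 give c − d ≥ 2, d − b ≥ 0, b − f ≥ -2, f − a ≥ -2, a − e ≥ 2, e − c ≥ 1.
Adding all 6 inequalities: the left sides telescope to 0, and the right sides sum to 2 + 0 + (-2) + (-2) + 2 + 1 = 1. So 0 ≥ 1, which is false.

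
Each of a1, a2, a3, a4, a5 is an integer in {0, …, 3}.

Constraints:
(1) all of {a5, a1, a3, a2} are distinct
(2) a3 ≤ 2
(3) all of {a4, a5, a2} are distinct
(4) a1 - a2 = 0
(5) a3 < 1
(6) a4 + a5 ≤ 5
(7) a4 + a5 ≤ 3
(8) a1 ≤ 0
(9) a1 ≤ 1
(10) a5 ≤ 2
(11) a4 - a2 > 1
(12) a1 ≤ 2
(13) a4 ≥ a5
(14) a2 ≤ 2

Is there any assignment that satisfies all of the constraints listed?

Unsatisfiable

Constraints 2, 10, 12, and 14 confine each of a5, a1, a3, a2 to the 3 values {0, …, 2} (the domain already gives each ≥ 0).
Constraint 1 requires all 4 of them to be distinct, but only 3 values are available — impossible by the pigeonhole principle.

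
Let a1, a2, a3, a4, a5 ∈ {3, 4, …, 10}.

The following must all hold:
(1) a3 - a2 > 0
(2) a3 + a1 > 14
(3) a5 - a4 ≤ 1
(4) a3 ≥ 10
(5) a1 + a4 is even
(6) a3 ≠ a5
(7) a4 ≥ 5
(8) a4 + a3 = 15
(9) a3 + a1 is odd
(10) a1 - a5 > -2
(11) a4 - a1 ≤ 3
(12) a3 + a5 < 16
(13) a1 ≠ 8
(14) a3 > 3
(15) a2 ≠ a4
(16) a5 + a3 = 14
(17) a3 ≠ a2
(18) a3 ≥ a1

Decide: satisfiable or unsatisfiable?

One satisfying assignment is a1 = 5, a2 = 9, a3 = 10, a4 = 5, a5 = 4.
For the less obvious constraints — constraint 1: a3 - a2 = 1; constraint 2: a3 + a1 = 15; constraint 3: a5 - a4 = -1 — and the others hold by inspection.

Satisfiable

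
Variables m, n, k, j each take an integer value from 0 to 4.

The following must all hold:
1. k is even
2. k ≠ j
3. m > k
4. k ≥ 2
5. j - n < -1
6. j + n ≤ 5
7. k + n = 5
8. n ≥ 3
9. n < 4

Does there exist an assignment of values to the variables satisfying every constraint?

Satisfiable

The assignment m = 4, n = 3, k = 2, j = 1 works:
  constraint 5 holds since j - n = -2.
  constraint 6 holds since j + n = 4.
The rest check out directly.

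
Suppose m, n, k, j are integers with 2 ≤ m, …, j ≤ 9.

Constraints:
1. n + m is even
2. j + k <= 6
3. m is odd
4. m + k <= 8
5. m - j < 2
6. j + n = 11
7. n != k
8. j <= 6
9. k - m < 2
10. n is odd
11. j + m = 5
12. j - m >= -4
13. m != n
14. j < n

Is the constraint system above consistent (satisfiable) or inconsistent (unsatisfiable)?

Try m = 3, n = 9, k = 2, j = 2.
Check constraint 2: j + k = 4; constraint 4: m + k = 5; constraint 5: m - j = 1. The remaining constraints are straightforward to verify.

Satisfiable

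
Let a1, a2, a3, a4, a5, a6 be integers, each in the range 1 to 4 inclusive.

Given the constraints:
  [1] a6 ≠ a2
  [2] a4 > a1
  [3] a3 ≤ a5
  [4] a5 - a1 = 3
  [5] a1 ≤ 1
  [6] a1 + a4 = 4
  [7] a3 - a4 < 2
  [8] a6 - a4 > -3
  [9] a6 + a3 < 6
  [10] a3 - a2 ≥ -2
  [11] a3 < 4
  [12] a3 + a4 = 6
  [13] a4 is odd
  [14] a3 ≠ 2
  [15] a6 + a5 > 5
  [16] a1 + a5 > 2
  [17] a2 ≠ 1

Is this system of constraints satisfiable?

The assignment a1 = 1, a2 = 4, a3 = 3, a4 = 3, a5 = 4, a6 = 2 works:
  constraint 4 holds since a5 - a1 = 3.
  constraint 6 holds since a1 + a4 = 4.
The rest check out directly.

Satisfiable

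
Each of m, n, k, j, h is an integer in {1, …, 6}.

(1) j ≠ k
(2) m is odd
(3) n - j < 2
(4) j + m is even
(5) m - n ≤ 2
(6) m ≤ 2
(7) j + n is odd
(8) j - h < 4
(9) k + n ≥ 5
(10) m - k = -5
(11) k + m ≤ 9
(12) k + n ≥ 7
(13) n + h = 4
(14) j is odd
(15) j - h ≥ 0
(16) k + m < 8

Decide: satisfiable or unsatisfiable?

Satisfiable

One satisfying assignment is m = 1, n = 2, k = 6, j = 3, h = 2.
For the less obvious constraints — constraint 3: n - j = -1; constraint 5: m - n = -1 — and the others hold by inspection.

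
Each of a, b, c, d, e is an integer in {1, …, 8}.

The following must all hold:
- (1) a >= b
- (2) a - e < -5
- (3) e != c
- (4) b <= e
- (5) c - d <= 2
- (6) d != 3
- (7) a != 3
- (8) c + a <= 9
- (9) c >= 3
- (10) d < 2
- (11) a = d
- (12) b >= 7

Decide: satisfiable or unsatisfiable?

Unsatisfiable

From constraint 9: c ≥ 3. From constraints 1 and 12: a ≥ b ≥ 7. Hence c + a ≥ 10. But constraint 8 requires c + a ≤ 9, and 9 < 10. Contradiction.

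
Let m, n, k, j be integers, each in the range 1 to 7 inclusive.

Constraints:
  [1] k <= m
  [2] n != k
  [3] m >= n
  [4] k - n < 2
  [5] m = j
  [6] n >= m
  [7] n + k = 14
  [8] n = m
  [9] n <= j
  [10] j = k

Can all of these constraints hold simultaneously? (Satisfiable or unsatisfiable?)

Unsatisfiable

From constraints 5, 8, and 10, n = m = j = k, so n = k. But constraint 2 says n ≠ k. Contradiction.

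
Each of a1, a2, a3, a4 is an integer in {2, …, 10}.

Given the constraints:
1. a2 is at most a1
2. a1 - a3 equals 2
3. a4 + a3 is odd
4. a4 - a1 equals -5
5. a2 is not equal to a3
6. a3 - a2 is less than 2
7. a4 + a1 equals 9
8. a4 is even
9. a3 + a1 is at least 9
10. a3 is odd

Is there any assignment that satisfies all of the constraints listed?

The assignment a1 = 7, a2 = 4, a3 = 5, a4 = 2 works:
  constraint 2 holds since a1 - a3 = 2.
  constraint 4 holds since a4 - a1 = -5.
The rest check out directly.

Satisfiable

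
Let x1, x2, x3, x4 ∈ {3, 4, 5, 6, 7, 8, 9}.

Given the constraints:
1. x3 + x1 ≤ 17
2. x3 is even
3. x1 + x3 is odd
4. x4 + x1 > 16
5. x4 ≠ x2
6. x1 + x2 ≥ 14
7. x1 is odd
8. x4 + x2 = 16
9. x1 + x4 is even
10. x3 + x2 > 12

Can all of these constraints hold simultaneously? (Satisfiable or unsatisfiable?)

Satisfiable

One satisfying assignment is x1 = 9, x2 = 7, x3 = 8, x4 = 9.
For the less obvious constraints — constraint 1: x3 + x1 = 17; constraint 4: x4 + x1 = 18 — and the others hold by inspection.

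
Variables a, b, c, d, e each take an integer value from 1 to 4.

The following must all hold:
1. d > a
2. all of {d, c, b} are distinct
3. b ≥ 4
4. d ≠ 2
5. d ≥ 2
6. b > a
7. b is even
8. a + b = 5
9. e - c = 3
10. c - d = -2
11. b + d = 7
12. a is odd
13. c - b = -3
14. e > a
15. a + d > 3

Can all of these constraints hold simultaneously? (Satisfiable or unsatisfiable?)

Satisfiable

One satisfying assignment is a = 1, b = 4, c = 1, d = 3, e = 4.
For the less obvious constraints — constraint 8: a + b = 5; constraint 9: e - c = 3; constraint 10: c - d = -2 — and the others hold by inspection.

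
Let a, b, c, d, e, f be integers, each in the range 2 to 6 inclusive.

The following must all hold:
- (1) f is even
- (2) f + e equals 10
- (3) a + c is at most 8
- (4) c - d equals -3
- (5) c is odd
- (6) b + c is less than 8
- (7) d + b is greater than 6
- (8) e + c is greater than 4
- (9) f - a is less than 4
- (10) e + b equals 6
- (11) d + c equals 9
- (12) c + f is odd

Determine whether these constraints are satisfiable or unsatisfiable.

Satisfiable

One satisfying assignment is a = 3, b = 2, c = 3, d = 6, e = 4, f = 6.
For the less obvious constraints — constraint 2: f + e = 10; constraint 3: a + c = 6 — and the others hold by inspection.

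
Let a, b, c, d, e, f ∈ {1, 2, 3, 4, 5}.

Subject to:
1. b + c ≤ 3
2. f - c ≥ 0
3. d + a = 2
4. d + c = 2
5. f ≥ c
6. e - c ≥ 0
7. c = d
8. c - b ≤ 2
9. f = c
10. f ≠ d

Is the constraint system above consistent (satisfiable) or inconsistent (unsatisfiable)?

Unsatisfiable

From constraints 7 and 9, f = c = d, so f = d. But constraint 10 says f ≠ d. Contradiction.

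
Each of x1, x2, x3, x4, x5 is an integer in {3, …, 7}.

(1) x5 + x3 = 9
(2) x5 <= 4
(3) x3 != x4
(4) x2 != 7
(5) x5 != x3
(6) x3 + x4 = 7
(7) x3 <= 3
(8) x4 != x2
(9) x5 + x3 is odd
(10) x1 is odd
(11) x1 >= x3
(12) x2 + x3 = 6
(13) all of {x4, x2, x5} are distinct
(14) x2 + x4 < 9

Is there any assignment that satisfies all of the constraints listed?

From constraint 2: x5 ≤ 4. From constraint 7: x3 ≤ 3. Hence x5 + x3 ≤ 7. But constraint 1 requires x5 + x3 = 9, and 9 > 7. Contradiction.

Unsatisfiable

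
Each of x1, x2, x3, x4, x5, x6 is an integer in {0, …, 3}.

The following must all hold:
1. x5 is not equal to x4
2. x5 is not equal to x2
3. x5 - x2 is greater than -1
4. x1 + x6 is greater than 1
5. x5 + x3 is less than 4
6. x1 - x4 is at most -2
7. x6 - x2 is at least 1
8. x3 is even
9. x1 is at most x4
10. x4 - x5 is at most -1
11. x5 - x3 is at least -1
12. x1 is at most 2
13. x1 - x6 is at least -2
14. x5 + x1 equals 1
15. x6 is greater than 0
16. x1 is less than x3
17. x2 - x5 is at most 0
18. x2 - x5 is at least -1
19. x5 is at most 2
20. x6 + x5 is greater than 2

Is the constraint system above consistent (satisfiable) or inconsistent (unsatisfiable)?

Unsatisfiable

Constraints 6, 7, 10, 13, and 18 give x1 − x6 ≥ -2, x6 − x2 ≥ 1, x2 − x5 ≥ -1, x5 − x4 ≥ 1, x4 − x1 ≥ 2.
Adding all 5 inequalities: the left sides telescope to 0, and the right sides sum to (-2) + 1 + (-1) + 1 + 2 = 1. So 0 ≥ 1, which is false.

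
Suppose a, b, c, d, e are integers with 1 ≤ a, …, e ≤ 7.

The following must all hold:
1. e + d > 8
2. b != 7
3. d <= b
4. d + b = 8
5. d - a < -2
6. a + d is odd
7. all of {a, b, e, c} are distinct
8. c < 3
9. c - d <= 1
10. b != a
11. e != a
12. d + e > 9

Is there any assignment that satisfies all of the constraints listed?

Satisfiable

The assignment a = 7, b = 4, c = 2, d = 4, e = 6 works:
  constraint 1 holds since e + d = 10.
  constraint 4 holds since d + b = 8.
The rest check out directly.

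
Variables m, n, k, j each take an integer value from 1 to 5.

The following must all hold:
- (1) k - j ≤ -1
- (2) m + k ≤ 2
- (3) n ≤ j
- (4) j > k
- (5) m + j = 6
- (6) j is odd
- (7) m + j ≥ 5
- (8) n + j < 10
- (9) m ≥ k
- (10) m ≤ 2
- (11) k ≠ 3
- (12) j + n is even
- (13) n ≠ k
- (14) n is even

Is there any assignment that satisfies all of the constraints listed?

Unsatisfiable

Constraint 6 makes j odd and constraint 14 makes n even, so j + n must be odd. Constraint 12 says j + n is even — contradiction.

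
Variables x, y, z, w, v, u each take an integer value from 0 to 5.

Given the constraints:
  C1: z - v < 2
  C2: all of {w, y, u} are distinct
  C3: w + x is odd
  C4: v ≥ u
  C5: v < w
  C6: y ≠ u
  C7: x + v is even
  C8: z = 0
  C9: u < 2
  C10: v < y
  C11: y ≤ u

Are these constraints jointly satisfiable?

Constraints 4, 10, and 11 give u ≤ v, v < y, y ≤ u. Chaining: u ≤ v < y ≤ u, which forces u < u — impossible.

Unsatisfiable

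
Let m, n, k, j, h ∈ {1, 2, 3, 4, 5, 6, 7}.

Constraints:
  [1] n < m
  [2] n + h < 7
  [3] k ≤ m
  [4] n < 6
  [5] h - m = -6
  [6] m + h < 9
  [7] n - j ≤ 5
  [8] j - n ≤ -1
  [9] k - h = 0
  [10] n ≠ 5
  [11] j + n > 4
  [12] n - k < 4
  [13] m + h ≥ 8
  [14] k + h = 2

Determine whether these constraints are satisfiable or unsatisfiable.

Satisfiable

The assignment m = 7, n = 4, k = 1, j = 2, h = 1 works:
  constraint 2 holds since n + h = 5.
  constraint 5 holds since h - m = -6.
The rest check out directly.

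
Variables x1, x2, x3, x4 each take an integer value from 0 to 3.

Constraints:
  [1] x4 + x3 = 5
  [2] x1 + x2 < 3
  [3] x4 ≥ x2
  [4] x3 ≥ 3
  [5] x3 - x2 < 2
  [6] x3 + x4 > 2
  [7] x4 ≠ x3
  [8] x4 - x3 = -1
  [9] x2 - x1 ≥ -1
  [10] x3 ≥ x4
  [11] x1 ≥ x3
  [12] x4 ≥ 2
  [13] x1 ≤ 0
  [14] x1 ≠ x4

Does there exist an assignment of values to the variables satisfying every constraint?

Unsatisfiable

From constraints 10 and 12: x3 ≥ x4 and x4 ≥ 2, so x3 ≥ 2. From constraints 11 and 13: x3 ≤ x1 and x1 ≤ 0, so x3 ≤ 0. But 0 < 2, so no value of x3 works.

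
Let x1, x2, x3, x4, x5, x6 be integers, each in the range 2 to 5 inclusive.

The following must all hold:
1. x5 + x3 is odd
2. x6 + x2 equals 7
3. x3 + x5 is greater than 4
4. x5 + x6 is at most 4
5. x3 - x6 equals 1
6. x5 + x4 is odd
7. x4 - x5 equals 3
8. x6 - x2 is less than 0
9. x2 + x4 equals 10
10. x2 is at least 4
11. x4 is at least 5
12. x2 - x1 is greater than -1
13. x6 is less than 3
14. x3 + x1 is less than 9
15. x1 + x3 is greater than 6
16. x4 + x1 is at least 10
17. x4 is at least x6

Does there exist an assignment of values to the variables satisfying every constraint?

Setting (x1, x2, x3, x4, x5, x6) = (5, 5, 3, 5, 2, 2) satisfies everything: constraint 2: x6 + x2 = 7; constraint 3: x3 + x5 = 5, and the others follow.

Satisfiable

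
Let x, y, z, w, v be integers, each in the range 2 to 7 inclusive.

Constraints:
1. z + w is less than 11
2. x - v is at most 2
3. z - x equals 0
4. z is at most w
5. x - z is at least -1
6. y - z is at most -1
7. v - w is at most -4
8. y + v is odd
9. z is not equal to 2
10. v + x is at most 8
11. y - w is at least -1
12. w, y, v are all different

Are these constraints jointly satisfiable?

Unsatisfiable

Constraints 2, 5, 6, 7, and 11 give w − v ≥ 4, v − x ≥ -2, x − z ≥ -1, z − y ≥ 1, y − w ≥ -1.
Adding all 5 inequalities: the left sides telescope to 0, and the right sides sum to 4 + (-2) + (-1) + 1 + (-1) = 1. So 0 ≥ 1, which is false.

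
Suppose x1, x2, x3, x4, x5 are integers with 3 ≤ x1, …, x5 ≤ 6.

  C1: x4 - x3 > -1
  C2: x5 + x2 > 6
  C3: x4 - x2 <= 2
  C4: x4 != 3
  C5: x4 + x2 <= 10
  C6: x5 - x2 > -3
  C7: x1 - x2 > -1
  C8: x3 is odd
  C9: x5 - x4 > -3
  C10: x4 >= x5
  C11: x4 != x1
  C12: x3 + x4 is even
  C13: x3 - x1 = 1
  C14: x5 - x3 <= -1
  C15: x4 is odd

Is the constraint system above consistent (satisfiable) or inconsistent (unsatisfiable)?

Try x1 = 4, x2 = 4, x3 = 5, x4 = 5, x5 = 3.
Check constraint 1: x4 - x3 = 0; constraint 2: x5 + x2 = 7. The remaining constraints are straightforward to verify.

Satisfiable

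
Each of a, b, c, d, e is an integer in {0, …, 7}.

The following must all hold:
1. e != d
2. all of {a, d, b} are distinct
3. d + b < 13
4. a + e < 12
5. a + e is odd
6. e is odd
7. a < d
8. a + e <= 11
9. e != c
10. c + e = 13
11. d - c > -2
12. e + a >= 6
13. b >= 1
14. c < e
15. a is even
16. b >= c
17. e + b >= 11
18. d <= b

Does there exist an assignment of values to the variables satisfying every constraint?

Satisfiable

The assignment a = 2, b = 7, c = 6, d = 5, e = 7 works:
  constraint 3 holds since d + b = 12.
  constraint 4 holds since a + e = 9.
The rest check out directly.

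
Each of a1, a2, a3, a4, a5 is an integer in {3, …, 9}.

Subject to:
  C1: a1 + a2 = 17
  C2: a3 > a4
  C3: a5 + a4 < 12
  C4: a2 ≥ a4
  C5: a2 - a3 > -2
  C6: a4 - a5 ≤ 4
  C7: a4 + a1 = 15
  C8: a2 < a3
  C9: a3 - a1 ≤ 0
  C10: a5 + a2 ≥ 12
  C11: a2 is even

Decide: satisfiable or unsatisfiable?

Setting (a1, a2, a3, a4, a5) = (9, 8, 9, 6, 4) satisfies everything: constraint 1: a1 + a2 = 17; constraint 3: a5 + a4 = 10, and the others follow.

Satisfiable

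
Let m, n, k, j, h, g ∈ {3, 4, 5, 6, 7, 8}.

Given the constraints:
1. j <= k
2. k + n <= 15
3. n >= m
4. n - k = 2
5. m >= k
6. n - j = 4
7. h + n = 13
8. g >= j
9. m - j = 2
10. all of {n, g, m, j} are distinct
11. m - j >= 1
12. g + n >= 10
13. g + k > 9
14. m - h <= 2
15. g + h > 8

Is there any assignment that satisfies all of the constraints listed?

Take m = 6, n = 8, k = 6, j = 4, h = 5, g = 5. Then constraint 2: k + n = 14; constraint 4: n - k = 2; constraint 6: n - j = 4, and every other listed constraint is also met.

Satisfiable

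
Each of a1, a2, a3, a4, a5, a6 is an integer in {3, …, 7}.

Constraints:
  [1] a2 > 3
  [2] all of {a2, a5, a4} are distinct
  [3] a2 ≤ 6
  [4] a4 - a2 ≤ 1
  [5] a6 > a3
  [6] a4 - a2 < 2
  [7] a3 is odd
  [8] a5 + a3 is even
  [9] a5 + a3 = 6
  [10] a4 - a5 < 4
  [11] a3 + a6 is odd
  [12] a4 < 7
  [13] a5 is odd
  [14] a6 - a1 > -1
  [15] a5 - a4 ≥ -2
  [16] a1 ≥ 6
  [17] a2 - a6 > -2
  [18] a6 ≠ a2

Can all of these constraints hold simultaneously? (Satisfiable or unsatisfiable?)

Try a1 = 6, a2 = 5, a3 = 3, a4 = 4, a5 = 3, a6 = 6.
Check constraint 4: a4 - a2 = -1; constraint 6: a4 - a2 = -1; constraint 9: a5 + a3 = 6. The remaining constraints are straightforward to verify.

Satisfiable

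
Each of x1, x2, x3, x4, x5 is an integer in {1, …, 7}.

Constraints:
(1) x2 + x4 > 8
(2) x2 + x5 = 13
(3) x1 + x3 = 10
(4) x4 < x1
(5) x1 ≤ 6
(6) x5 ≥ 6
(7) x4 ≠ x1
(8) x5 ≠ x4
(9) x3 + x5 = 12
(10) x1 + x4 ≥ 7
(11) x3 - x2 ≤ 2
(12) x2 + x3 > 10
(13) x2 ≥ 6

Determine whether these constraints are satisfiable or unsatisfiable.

Try x1 = 5, x2 = 6, x3 = 5, x4 = 4, x5 = 7.
Check constraint 1: x2 + x4 = 10; constraint 2: x2 + x5 = 13. The remaining constraints are straightforward to verify.

Satisfiable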